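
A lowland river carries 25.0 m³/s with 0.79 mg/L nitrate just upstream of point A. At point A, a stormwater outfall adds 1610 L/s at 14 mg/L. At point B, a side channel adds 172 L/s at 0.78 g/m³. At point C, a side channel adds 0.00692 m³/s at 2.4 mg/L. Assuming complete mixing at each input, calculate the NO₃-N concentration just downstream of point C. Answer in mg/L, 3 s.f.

1.58 mg/L

1610 L/s = 1.61 m³/s.
After input A: C = (25·0.79 + 1.61·14) / 26.61 = 1.589 mg/L.
172 L/s = 0.172 m³/s.
After input B: C = (26.61·1.589 + 0.172·0.78) / 26.78 = 1.584 mg/L.
After input C: C = (26.78·1.584 + 0.00692·2.4) / 26.79 = 1.584 mg/L.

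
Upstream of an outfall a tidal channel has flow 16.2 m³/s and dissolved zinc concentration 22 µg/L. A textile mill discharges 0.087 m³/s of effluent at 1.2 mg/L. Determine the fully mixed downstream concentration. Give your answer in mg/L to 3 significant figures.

0.0283 mg/L

22 µg/L = 0.022 mg/L.
By mass balance at complete mixing, C = (0.087·1.2 + 16.2·0.022) / (0.087 + 16.2) = 0.4608/16.29 = 0.02829 mg/L.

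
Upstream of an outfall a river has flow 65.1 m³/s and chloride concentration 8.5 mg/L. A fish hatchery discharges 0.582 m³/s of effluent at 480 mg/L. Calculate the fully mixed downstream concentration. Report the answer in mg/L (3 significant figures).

By mass balance at complete mixing, C = (0.582·480 + 65.1·8.5) / (0.582 + 65.1) = 832.7/65.68 = 12.68 mg/L.

12.7 mg/L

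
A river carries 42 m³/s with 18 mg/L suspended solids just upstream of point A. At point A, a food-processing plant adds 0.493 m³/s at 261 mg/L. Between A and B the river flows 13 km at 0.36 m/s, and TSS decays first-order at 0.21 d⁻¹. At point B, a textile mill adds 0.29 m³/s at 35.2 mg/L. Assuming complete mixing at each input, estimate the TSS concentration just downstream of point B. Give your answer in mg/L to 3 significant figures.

After input A: C = (42·18 + 0.493·261) / 42.49 = 20.82 mg/L.
Over the 13 km reach to input B (t = 3.611e+04 s = 0.418 d), decay gives C = 20.82·exp(−0.21·0.418) = 19.07 mg/L.
After input B: C = (42.49·19.07 + 0.29·35.2) / 42.78 = 19.18 mg/L.

19.2 mg/L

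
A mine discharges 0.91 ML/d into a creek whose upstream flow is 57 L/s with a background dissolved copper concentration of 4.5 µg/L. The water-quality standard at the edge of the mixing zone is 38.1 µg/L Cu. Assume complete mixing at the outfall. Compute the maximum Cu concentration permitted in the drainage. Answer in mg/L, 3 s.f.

0.91 ML/d = 0.01053 m³/s.
57 L/s = 0.057 m³/s.
4.5 µg/L = 0.0045 mg/L.
38.1 µg/L = 0.0381 mg/L.
Mass balance: 0.0381·0.06753 = 0.01053·Cₑ + 0.057·0.0045.
Cₑ = (0.002573 − 0.0002565) / 0.01053 = 0.2199 mg/L.

0.220 mg/L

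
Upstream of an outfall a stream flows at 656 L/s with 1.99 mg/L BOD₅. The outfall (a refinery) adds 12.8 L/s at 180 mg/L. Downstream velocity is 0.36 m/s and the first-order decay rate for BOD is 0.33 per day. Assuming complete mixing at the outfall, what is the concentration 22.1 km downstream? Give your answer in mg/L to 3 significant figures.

12.8 L/s = 0.0128 m³/s.
656 L/s = 0.656 m³/s.
After complete mixing, C₀ = (0.0128·180 + 0.656·1.99) / 0.6688 = 5.397 mg/L.
Travel time t = 2.21e+04 m / 0.36 m/s = 6.139e+04 s = 0.7105 d.
C = 5.397·exp(−0.33·0.7105) = 5.397·0.791 = 4.269 mg/L.

4.27 mg/L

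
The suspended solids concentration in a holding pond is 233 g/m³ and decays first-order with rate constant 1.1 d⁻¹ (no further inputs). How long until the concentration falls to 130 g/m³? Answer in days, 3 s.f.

0.530 d

t = ln(C₀/C)/k = ln(233/130)/1.1 = 0.5835/1.1 = 0.5305 d.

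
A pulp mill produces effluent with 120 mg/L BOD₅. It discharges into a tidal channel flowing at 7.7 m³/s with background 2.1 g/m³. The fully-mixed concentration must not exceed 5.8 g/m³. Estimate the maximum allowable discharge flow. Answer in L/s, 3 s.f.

Mass balance at complete mixing: C_std·(Q_w + Q_r) = Q_w·C_e + Q_r·C_b.
Rearranging, Q_w = Q_r·(C_std − C_b)/(C_e − C_std) = 7.7·(5.8 − 2.1) / (120 − 5.8) = 0.2495 m³/s.
= 249.5 L/s.

249 L/s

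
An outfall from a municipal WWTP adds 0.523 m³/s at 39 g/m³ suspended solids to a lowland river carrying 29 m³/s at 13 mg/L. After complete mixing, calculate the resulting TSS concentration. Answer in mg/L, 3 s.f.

13.5 mg/L

Conservation of mass across the mixing zone: C = (0.523·39 + 29·13) / (0.523 + 29) = 397.4/29.52 = 13.46 mg/L.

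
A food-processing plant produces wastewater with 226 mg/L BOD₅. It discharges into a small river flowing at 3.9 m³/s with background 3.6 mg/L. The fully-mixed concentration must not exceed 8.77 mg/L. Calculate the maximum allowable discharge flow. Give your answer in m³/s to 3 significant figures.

Mass balance at complete mixing: C_std·(Q_w + Q_r) = Q_w·C_e + Q_r·C_b.
Rearranging, Q_w = Q_r·(C_std − C_b)/(C_e − C_std) = 3.9·(8.77 − 3.6) / (226 − 8.77) = 0.09282 m³/s.

0.0928 m³/s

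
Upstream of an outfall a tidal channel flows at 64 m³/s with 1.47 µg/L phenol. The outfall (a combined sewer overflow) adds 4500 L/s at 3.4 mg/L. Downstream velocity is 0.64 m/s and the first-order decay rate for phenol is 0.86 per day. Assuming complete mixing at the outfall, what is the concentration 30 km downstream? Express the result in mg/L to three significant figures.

4500 L/s = 4.5 m³/s.
1.47 µg/L = 0.00147 mg/L.
After complete mixing, C₀ = (4.5·3.4 + 64·0.00147) / 68.5 = 0.2247 mg/L.
Travel time t = 3e+04 m / 0.64 m/s = 4.688e+04 s = 0.5425 d.
C = 0.2247·exp(−0.86·0.5425) = 0.2247·0.6271 = 0.1409 mg/L.

0.141 mg/L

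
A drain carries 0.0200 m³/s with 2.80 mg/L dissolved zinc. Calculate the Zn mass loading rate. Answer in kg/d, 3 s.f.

4.84 kg/d

Mass flux = Q·C = 0.02 m³/s × 2.8 g/m³ = 0.056 g/s.
= 0.056 g/s × 86.4 = 4.838 kg/d.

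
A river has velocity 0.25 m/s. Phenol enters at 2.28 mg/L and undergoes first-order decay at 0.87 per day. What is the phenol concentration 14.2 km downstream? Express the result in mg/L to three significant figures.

Travel time t = 14.2 km / 0.25 m/s = 1.42e+04/0.25 = 5.68e+04 s = 0.6574 d.
First-order decay: C = 2.28·exp(−0.87·0.6574) = 2.28·0.5644 = 1.287 mg/L.

1.29 mg/L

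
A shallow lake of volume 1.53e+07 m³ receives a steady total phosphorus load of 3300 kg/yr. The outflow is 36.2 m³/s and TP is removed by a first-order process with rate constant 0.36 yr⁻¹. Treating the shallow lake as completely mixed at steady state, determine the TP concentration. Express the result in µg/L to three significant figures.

Outflow Q = 36.2 m³/s × 3.156e+07 s/yr = 1.142e+09 m³/yr.
Steady-state CSTR mass balance: W = Q·C + k·V·C, so C = W/(Q + kV).
Q + kV = 1.142e+09 + 0.36·1.53e+07 = 1.148e+09 m³/yr.
C = 3300/1.148e+09 = 2.875e-06 kg/m³ = 0.002875 mg/L = 2.875 µg/L.

2.87 µg/L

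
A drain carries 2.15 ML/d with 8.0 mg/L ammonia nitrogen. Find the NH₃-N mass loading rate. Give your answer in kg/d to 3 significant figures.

2.15 ML/d = 0.02488 m³/s.
Mass flux = Q·C = 0.02488 m³/s × 8 g/m³ = 0.1991 g/s.
= 0.1991 g/s × 86.4 = 17.2 kg/d.

17.2 kg/d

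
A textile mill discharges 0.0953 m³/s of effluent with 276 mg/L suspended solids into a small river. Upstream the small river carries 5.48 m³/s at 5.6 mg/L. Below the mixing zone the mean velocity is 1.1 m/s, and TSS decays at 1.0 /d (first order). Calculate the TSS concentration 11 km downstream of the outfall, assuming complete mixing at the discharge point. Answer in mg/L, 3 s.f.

After complete mixing, C₀ = (0.0953·276 + 5.48·5.6) / 5.575 = 10.22 mg/L.
Travel time t = 1.1e+04 m / 1.1 m/s = 1e+04 s = 0.1157 d.
C = 10.22·exp(−1.0·0.1157) = 10.22·0.8907 = 9.105 mg/L.

9.10 mg/L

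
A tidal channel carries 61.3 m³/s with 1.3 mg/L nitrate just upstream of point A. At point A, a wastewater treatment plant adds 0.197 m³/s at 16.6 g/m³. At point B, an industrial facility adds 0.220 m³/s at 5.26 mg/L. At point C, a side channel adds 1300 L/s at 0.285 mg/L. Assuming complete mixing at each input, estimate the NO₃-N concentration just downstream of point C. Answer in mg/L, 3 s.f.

1.34 mg/L

After input A: C = (61.3·1.3 + 0.197·16.6) / 61.5 = 1.349 mg/L.
After input B: C = (61.5·1.349 + 0.22·5.26) / 61.72 = 1.363 mg/L.
1300 L/s = 1.3 m³/s.
After input C: C = (61.72·1.363 + 1.3·0.285) / 63.02 = 1.341 mg/L.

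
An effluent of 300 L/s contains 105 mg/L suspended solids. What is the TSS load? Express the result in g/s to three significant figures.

300 L/s = 0.3 m³/s.
Mass flux = Q·C = 0.3 m³/s × 105 g/m³ = 31.5 g/s.

31.5 g/s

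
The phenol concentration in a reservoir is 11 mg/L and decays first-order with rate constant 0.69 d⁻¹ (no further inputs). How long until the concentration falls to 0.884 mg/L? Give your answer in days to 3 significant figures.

3.65 d

t = ln(C₀/C)/k = ln(11/0.884)/0.69 = 2.521/0.69 = 3.654 d.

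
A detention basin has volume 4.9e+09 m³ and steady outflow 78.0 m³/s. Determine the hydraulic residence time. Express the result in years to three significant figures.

1.99 yr

Q = 78.0 m³/s × 3.156e+07 s/yr = 2.461e+09 m³/yr.
Hydraulic residence time τ = V/Q = 4.9e+09/2.461e+09 = 1.991 yr.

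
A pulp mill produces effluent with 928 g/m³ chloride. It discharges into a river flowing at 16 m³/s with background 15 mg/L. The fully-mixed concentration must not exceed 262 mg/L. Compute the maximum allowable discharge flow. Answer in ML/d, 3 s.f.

Mass balance at complete mixing: C_std·(Q_w + Q_r) = Q_w·C_e + Q_r·C_b.
Rearranging, Q_w = Q_r·(C_std − C_b)/(C_e − C_std) = 16·(262 − 15) / (928 − 262) = 5.934 m³/s.
= 512.7 ML/d.

513 ML/d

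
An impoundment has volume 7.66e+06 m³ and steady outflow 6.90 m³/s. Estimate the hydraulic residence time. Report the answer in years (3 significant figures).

Q = 6.90 m³/s × 3.156e+07 s/yr = 2.177e+08 m³/yr.
Hydraulic residence time τ = V/Q = 7.66e+06/2.177e+08 = 0.03518 yr.

0.0352 yr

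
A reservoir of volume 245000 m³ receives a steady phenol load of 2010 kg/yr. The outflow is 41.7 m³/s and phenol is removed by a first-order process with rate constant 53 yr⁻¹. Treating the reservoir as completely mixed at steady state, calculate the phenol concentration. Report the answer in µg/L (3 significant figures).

1.51 µg/L

Outflow Q = 41.7 m³/s × 3.156e+07 s/yr = 1.316e+09 m³/yr.
Steady-state CSTR mass balance: W = Q·C + k·V·C, so C = W/(Q + kV).
Q + kV = 1.316e+09 + 53·245000 = 1.329e+09 m³/yr.
C = 2010/1.329e+09 = 1.512e-06 kg/m³ = 0.001512 mg/L = 1.512 µg/L.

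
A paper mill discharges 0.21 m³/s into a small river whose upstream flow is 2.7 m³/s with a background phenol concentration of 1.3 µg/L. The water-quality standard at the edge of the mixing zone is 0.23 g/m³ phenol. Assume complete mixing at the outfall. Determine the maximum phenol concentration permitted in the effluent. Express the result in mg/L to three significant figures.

3.17 mg/L

1.3 µg/L = 0.0013 mg/L.
Mass balance: 0.23·2.91 = 0.21·Cₑ + 2.7·0.0013.
Cₑ = (0.6693 − 0.00351) / 0.21 = 3.17 mg/L.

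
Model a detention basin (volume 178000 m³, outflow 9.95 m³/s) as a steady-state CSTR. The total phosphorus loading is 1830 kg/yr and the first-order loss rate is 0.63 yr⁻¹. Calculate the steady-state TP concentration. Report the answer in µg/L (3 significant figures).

5.83 µg/L

Outflow Q = 9.95 m³/s × 3.156e+07 s/yr = 3.14e+08 m³/yr.
Steady-state CSTR mass balance: W = Q·C + k·V·C, so C = W/(Q + kV).
Q + kV = 3.14e+08 + 0.63·178000 = 3.141e+08 m³/yr.
C = 1830/3.141e+08 = 5.826e-06 kg/m³ = 0.005826 mg/L = 5.826 µg/L.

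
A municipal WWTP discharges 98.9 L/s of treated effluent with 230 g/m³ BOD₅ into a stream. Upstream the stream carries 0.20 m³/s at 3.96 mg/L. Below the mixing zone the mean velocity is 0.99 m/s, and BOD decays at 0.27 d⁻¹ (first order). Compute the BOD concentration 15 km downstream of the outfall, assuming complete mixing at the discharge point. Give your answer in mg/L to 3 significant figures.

98.9 L/s = 0.0989 m³/s.
After complete mixing, C₀ = (0.0989·230 + 0.2·3.96) / 0.2989 = 78.75 mg/L.
Travel time t = 1.5e+04 m / 0.99 m/s = 1.515e+04 s = 0.1754 d.
C = 78.75·exp(−0.27·0.1754) = 78.75·0.9538 = 75.11 mg/L.

75.1 mg/L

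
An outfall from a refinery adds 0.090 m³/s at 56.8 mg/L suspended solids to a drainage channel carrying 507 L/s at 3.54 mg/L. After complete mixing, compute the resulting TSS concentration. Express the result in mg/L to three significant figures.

11.6 mg/L

507 L/s = 0.507 m³/s.
By mass balance at complete mixing, C = (0.09·56.8 + 0.507·3.54) / (0.09 + 0.507) = 6.907/0.597 = 11.57 mg/L.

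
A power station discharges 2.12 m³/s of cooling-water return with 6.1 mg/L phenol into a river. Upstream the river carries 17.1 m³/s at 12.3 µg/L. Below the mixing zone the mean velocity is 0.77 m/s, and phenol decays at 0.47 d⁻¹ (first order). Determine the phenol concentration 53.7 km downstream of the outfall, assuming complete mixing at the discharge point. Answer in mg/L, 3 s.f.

12.3 µg/L = 0.0123 mg/L.
After complete mixing, C₀ = (2.12·6.1 + 17.1·0.0123) / 19.22 = 0.6838 mg/L.
Travel time t = 5.37e+04 m / 0.77 m/s = 6.974e+04 s = 0.8072 d.
C = 0.6838·exp(−0.47·0.8072) = 0.6838·0.6843 = 0.4679 mg/L.

0.468 mg/L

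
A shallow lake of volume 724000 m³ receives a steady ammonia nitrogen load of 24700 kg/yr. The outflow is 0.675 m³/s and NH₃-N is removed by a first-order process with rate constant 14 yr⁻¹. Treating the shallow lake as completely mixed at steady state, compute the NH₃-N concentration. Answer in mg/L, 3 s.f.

Outflow Q = 0.675 m³/s × 3.156e+07 s/yr = 2.13e+07 m³/yr.
Steady-state CSTR mass balance: W = Q·C + k·V·C, so C = W/(Q + kV).
Q + kV = 2.13e+07 + 14·724000 = 3.144e+07 m³/yr.
C = 24700/3.144e+07 = 0.0007857 kg/m³ = 0.7857 mg/L.

0.786 mg/L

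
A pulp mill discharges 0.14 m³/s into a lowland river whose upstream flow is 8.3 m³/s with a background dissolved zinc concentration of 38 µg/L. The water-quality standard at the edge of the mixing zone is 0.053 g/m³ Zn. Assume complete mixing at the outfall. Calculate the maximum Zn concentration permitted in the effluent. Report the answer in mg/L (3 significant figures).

38 µg/L = 0.038 mg/L.
Mass balance: 0.053·8.44 = 0.14·Cₑ + 8.3·0.038.
Cₑ = (0.4473 − 0.3154) / 0.14 = 0.9423 mg/L.

0.942 mg/L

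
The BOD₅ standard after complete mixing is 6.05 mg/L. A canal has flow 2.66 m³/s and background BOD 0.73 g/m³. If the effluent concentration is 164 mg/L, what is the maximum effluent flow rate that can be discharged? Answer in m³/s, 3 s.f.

0.0896 m³/s

Mass balance at complete mixing: C_std·(Q_w + Q_r) = Q_w·C_e + Q_r·C_b.
Rearranging, Q_w = Q_r·(C_std − C_b)/(C_e − C_std) = 2.66·(6.05 − 0.73) / (164 − 6.05) = 0.08959 m³/s.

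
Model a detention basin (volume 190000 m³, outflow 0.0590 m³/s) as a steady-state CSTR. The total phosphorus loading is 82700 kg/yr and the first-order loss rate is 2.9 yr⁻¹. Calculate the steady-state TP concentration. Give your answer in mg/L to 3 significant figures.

Outflow Q = 0.0590 m³/s × 3.156e+07 s/yr = 1.862e+06 m³/yr.
Steady-state CSTR mass balance: W = Q·C + k·V·C, so C = W/(Q + kV).
Q + kV = 1.862e+06 + 2.9·190000 = 2.413e+06 m³/yr.
C = 82700/2.413e+06 = 0.03427 kg/m³ = 34.27 mg/L.

34.3 mg/L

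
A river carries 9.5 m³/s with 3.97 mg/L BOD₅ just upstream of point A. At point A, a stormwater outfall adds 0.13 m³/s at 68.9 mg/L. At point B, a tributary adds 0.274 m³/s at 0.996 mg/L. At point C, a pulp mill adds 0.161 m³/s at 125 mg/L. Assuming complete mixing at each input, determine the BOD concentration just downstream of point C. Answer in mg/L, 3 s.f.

After input A: C = (9.5·3.97 + 0.13·68.9) / 9.63 = 4.847 mg/L.
After input B: C = (9.63·4.847 + 0.274·0.996) / 9.904 = 4.74 mg/L.
After input C: C = (9.904·4.74 + 0.161·125) / 10.06 = 6.664 mg/L.

6.66 mg/L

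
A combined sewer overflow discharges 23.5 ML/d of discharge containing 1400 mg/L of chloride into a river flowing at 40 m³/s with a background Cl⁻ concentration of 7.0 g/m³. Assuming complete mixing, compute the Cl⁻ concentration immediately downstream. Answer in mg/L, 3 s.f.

23.5 ML/d = 0.272 m³/s.
Conservation of mass across the mixing zone: C = (0.272·1400 + 40·7) / (0.272 + 40) = 660.8/40.27 = 16.41 mg/L.

16.4 mg/L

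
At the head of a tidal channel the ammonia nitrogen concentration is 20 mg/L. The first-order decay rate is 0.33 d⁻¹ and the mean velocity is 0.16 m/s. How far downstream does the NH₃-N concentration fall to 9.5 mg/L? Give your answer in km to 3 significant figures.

31.2 km

From C = C₀·e^(−kt), t = ln(C₀/C)/k = ln(20/9.5)/0.33 = 0.7444/0.33 = 2.256 d.
Distance = v·t = 0.16 m/s × 1.949e+05 s = 3.119e+04 m = 31.19 km.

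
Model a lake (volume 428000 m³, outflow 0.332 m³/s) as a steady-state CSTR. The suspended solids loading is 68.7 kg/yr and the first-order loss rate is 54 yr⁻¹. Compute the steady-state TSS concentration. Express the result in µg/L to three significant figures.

Outflow Q = 0.332 m³/s × 3.156e+07 s/yr = 1.048e+07 m³/yr.
Steady-state CSTR mass balance: W = Q·C + k·V·C, so C = W/(Q + kV).
Q + kV = 1.048e+07 + 54·428000 = 3.359e+07 m³/yr.
C = 68.7/3.359e+07 = 2.045e-06 kg/m³ = 0.002045 mg/L = 2.045 µg/L.

2.05 µg/L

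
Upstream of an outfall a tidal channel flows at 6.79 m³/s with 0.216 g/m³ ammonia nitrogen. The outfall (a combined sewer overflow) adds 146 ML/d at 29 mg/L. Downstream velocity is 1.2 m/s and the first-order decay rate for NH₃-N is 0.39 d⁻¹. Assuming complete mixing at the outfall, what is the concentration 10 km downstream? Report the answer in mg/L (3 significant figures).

146 ML/d = 1.69 m³/s.
After complete mixing, C₀ = (1.69·29 + 6.79·0.216) / 8.48 = 5.952 mg/L.
Travel time t = 1e+04 m / 1.2 m/s = 8333 s = 0.09645 d.
C = 5.952·exp(−0.39·0.09645) = 5.952·0.9631 = 5.732 mg/L.

5.73 mg/L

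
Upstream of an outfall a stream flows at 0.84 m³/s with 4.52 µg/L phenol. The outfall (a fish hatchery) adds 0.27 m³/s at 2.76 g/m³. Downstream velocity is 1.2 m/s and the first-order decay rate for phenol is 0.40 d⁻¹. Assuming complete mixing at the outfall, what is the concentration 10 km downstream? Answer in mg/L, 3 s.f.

4.52 µg/L = 0.00452 mg/L.
After complete mixing, C₀ = (0.27·2.76 + 0.84·0.00452) / 1.11 = 0.6748 mg/L.
Travel time t = 1e+04 m / 1.2 m/s = 8333 s = 0.09645 d.
C = 0.6748·exp(−0.40·0.09645) = 0.6748·0.9622 = 0.6492 mg/L.

0.649 mg/L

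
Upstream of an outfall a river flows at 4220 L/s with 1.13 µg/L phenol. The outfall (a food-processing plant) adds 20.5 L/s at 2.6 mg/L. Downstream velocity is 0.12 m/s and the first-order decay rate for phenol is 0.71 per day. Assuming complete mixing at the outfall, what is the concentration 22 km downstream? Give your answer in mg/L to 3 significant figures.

20.5 L/s = 0.0205 m³/s.
4220 L/s = 4.22 m³/s.
1.13 µg/L = 0.00113 mg/L.
After complete mixing, C₀ = (0.0205·2.6 + 4.22·0.00113) / 4.24 = 0.01369 mg/L.
Travel time t = 2.2e+04 m / 0.12 m/s = 1.833e+05 s = 2.122 d.
C = 0.01369·exp(−0.71·2.122) = 0.01369·0.2217 = 0.003036 mg/L.

0.00304 mg/L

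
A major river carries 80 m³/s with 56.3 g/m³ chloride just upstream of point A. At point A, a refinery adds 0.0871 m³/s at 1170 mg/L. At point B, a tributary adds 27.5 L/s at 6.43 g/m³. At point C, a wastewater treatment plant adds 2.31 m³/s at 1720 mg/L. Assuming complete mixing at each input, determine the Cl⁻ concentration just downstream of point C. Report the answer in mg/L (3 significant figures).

104 mg/L

After input A: C = (80·56.3 + 0.0871·1170) / 80.09 = 57.51 mg/L.
27.5 L/s = 0.0275 m³/s.
After input B: C = (80.09·57.51 + 0.0275·6.43) / 80.11 = 57.49 mg/L.
After input C: C = (80.11·57.49 + 2.31·1720) / 82.42 = 104.1 mg/L.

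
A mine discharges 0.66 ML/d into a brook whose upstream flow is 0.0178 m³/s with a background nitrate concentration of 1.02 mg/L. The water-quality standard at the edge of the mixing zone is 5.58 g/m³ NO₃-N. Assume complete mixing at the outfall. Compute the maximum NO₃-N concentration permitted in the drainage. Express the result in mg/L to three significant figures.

16.2 mg/L

0.66 ML/d = 0.007639 m³/s.
Mass balance: 5.58·0.02544 = 0.007639·Cₑ + 0.0178·1.02.
Cₑ = (0.1419 − 0.01816) / 0.007639 = 16.21 mg/L.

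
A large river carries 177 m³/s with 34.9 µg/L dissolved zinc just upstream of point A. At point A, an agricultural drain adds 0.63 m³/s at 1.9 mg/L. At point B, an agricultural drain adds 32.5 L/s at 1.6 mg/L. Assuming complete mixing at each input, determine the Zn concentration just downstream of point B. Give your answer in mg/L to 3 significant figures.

0.0418 mg/L

34.9 µg/L = 0.0349 mg/L.
After input A: C = (177·0.0349 + 0.63·1.9) / 177.6 = 0.04151 mg/L.
32.5 L/s = 0.0325 m³/s.
After input B: C = (177.6·0.04151 + 0.0325·1.6) / 177.7 = 0.0418 mg/L.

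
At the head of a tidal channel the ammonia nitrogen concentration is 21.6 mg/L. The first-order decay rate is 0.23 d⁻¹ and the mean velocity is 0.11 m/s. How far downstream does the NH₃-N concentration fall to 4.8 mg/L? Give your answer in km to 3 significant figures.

From C = C₀·e^(−kt), t = ln(C₀/C)/k = ln(21.6/4.8)/0.23 = 1.504/0.23 = 6.539 d.
Distance = v·t = 0.11 m/s × 5.65e+05 s = 6.215e+04 m = 62.15 km.

62.2 km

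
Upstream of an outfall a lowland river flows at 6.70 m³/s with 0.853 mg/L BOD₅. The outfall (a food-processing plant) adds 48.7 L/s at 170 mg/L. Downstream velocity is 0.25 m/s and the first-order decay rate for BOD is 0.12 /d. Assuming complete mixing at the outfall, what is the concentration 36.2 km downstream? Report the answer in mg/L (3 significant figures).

1.70 mg/L

48.7 L/s = 0.0487 m³/s.
After complete mixing, C₀ = (0.0487·170 + 6.7·0.853) / 6.749 = 2.074 mg/L.
Travel time t = 3.62e+04 m / 0.25 m/s = 1.448e+05 s = 1.676 d.
C = 2.074·exp(−0.12·1.676) = 2.074·0.8178 = 1.696 mg/L.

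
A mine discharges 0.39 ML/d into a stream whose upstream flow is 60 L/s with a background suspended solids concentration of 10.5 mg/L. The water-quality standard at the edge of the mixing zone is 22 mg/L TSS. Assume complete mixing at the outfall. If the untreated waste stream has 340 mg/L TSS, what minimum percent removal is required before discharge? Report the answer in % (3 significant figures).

48.6 %

0.39 ML/d = 0.004514 m³/s.
60 L/s = 0.06 m³/s.
Mass balance: 22·0.06451 = 0.004514·Cₑ + 0.06·10.5.
Cₑ = (1.419 − 0.63) / 0.004514 = 174.9 mg/L.
Required removal = 1 − 174.9/340 = 48.57 %.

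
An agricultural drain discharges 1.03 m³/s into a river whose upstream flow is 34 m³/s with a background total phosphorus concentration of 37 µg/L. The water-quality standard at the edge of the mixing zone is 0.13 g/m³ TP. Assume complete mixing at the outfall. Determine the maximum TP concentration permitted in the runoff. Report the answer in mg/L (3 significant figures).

3.20 mg/L

37 µg/L = 0.037 mg/L.
Mass balance: 0.13·35.03 = 1.03·Cₑ + 34·0.037.
Cₑ = (4.554 − 1.258) / 1.03 = 3.2 mg/L.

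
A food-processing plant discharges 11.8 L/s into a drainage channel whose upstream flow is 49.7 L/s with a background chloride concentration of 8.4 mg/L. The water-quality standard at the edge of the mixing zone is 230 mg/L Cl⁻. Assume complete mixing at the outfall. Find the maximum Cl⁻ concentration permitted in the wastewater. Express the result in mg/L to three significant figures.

11.8 L/s = 0.0118 m³/s.
49.7 L/s = 0.0497 m³/s.
Mass balance: 230·0.0615 = 0.0118·Cₑ + 0.0497·8.4.
Cₑ = (14.14 − 0.4175) / 0.0118 = 1163 mg/L.

1160 mg/L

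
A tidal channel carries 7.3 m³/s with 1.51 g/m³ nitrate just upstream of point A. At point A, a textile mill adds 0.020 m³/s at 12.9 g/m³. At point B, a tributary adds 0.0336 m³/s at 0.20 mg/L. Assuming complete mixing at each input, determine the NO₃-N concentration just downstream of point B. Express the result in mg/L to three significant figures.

1.53 mg/L

After input A: C = (7.3·1.51 + 0.02·12.9) / 7.32 = 1.541 mg/L.
After input B: C = (7.32·1.541 + 0.0336·0.2) / 7.354 = 1.535 mg/L.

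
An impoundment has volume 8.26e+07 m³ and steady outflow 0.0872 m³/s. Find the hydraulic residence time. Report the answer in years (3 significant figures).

Q = 0.0872 m³/s × 3.156e+07 s/yr = 2.752e+06 m³/yr.
Hydraulic residence time τ = V/Q = 8.26e+07/2.752e+06 = 30.02 yr.

30.0 yr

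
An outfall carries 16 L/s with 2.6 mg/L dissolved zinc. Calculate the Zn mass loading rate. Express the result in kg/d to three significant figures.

16 L/s = 0.016 m³/s.
Mass flux = Q·C = 0.016 m³/s × 2.6 g/m³ = 0.0416 g/s.
= 0.0416 g/s × 86.4 = 3.594 kg/d.

3.59 kg/d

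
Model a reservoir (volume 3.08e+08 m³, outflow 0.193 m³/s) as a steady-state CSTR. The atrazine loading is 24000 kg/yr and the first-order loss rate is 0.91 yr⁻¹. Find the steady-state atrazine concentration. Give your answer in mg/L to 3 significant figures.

Outflow Q = 0.193 m³/s × 3.156e+07 s/yr = 6.091e+06 m³/yr.
Steady-state CSTR mass balance: W = Q·C + k·V·C, so C = W/(Q + kV).
Q + kV = 6.091e+06 + 0.91·3.08e+08 = 2.864e+08 m³/yr.
C = 24000/2.864e+08 = 8.381e-05 kg/m³ = 0.08381 mg/L.

0.0838 mg/L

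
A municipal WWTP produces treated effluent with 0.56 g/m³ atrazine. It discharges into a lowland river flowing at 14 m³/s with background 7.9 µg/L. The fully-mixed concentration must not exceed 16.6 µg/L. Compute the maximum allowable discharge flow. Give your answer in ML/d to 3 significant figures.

19.4 ML/d

7.9 µg/L = 0.0079 mg/L.
16.6 µg/L = 0.0166 mg/L.
Mass balance at complete mixing: C_std·(Q_w + Q_r) = Q_w·C_e + Q_r·C_b.
Rearranging, Q_w = Q_r·(C_std − C_b)/(C_e − C_std) = 14·(0.0166 − 0.0079) / (0.56 − 0.0166) = 0.2241 m³/s.
= 19.37 ML/d.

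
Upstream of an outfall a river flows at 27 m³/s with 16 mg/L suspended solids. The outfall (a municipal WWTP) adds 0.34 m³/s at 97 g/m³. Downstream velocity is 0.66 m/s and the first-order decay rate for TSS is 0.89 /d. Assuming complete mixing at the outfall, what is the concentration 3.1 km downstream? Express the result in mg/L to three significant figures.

After complete mixing, C₀ = (0.34·97 + 27·16) / 27.34 = 17.01 mg/L.
Travel time t = 3100 m / 0.66 m/s = 4697 s = 0.05436 d.
C = 17.01·exp(−0.89·0.05436) = 17.01·0.9528 = 16.2 mg/L.

16.2 mg/L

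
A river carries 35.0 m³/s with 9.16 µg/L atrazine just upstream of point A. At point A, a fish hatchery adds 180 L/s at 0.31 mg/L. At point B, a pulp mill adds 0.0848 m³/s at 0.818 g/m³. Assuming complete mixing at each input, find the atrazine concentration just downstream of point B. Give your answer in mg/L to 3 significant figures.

9.16 µg/L = 0.00916 mg/L.
180 L/s = 0.18 m³/s.
After input A: C = (35·0.00916 + 0.18·0.31) / 35.18 = 0.0107 mg/L.
After input B: C = (35.18·0.0107 + 0.0848·0.818) / 35.26 = 0.01264 mg/L.

0.0126 mg/L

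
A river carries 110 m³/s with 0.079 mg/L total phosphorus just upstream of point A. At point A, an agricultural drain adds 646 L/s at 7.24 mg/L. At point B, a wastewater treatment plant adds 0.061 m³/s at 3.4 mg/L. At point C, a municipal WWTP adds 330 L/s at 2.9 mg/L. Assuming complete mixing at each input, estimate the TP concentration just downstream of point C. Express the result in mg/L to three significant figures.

0.131 mg/L

646 L/s = 0.646 m³/s.
After input A: C = (110·0.079 + 0.646·7.24) / 110.6 = 0.1208 mg/L.
After input B: C = (110.6·0.1208 + 0.061·3.4) / 110.7 = 0.1226 mg/L.
330 L/s = 0.33 m³/s.
After input C: C = (110.7·0.1226 + 0.33·2.9) / 111 = 0.1309 mg/L.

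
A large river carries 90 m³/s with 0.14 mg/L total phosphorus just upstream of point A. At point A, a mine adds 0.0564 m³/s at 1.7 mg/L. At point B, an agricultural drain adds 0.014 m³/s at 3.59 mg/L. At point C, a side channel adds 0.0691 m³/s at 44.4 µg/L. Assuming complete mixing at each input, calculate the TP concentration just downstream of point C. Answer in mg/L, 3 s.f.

After input A: C = (90·0.14 + 0.0564·1.7) / 90.06 = 0.141 mg/L.
After input B: C = (90.06·0.141 + 0.014·3.59) / 90.07 = 0.1415 mg/L.
44.4 µg/L = 0.0444 mg/L.
After input C: C = (90.07·0.1415 + 0.0691·0.0444) / 90.14 = 0.1414 mg/L.

0.141 mg/L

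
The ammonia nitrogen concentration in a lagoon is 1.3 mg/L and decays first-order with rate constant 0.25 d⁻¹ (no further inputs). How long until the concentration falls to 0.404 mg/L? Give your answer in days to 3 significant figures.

4.67 d

t = ln(C₀/C)/k = ln(1.3/0.404)/0.25 = 1.169/0.25 = 4.675 d.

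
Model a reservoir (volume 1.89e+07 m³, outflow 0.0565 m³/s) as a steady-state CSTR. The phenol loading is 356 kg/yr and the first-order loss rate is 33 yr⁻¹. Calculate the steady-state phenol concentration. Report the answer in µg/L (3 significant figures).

Outflow Q = 0.0565 m³/s × 3.156e+07 s/yr = 1.783e+06 m³/yr.
Steady-state CSTR mass balance: W = Q·C + k·V·C, so C = W/(Q + kV).
Q + kV = 1.783e+06 + 33·1.89e+07 = 6.255e+08 m³/yr.
C = 356/6.255e+08 = 5.692e-07 kg/m³ = 0.0005692 mg/L = 0.5692 µg/L.

0.569 µg/L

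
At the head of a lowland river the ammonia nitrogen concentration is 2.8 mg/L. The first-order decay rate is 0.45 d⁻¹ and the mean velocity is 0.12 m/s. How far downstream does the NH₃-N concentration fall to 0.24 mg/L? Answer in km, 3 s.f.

56.6 km

From C = C₀·e^(−kt), t = ln(C₀/C)/k = ln(2.8/0.24)/0.45 = 2.457/0.45 = 5.459 d.
Distance = v·t = 0.12 m/s × 4.717e+05 s = 5.66e+04 m = 56.6 km.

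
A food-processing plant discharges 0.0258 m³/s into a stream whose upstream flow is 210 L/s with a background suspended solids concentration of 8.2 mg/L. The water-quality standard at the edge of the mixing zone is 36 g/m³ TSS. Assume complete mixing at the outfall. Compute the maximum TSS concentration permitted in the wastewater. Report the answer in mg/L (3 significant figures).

210 L/s = 0.21 m³/s.
Mass balance: 36·0.2358 = 0.0258·Cₑ + 0.21·8.2.
Cₑ = (8.489 − 1.722) / 0.0258 = 262.3 mg/L.

262 mg/L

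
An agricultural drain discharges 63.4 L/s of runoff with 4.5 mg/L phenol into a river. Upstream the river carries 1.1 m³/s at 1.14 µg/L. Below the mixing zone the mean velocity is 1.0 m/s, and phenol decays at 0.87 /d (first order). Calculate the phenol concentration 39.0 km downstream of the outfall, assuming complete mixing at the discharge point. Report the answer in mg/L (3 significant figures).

63.4 L/s = 0.0634 m³/s.
1.14 µg/L = 0.00114 mg/L.
After complete mixing, C₀ = (0.0634·4.5 + 1.1·0.00114) / 1.163 = 0.2463 mg/L.
Travel time t = 3.9e+04 m / 1.0 m/s = 3.9e+04 s = 0.4514 d.
C = 0.2463·exp(−0.87·0.4514) = 0.2463·0.6752 = 0.1663 mg/L.

0.166 mg/L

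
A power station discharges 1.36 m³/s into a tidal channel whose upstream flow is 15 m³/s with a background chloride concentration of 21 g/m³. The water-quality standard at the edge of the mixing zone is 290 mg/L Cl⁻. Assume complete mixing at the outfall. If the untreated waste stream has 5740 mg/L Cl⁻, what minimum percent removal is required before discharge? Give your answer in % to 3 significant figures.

43.3 %

Mass balance: 290·16.36 = 1.36·Cₑ + 15·21.
Cₑ = (4744 − 315) / 1.36 = 3257 mg/L.
Required removal = 1 − 3257/5740 = 43.26 %.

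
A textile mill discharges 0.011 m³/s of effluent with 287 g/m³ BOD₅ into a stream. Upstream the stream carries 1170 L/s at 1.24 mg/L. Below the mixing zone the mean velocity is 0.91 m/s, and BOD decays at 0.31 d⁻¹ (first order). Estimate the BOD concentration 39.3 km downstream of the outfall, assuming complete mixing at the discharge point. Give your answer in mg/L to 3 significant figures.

1170 L/s = 1.17 m³/s.
After complete mixing, C₀ = (0.011·287 + 1.17·1.24) / 1.181 = 3.902 mg/L.
Travel time t = 3.93e+04 m / 0.91 m/s = 4.319e+04 s = 0.4998 d.
C = 3.902·exp(−0.31·0.4998) = 3.902·0.8565 = 3.342 mg/L.

3.34 mg/L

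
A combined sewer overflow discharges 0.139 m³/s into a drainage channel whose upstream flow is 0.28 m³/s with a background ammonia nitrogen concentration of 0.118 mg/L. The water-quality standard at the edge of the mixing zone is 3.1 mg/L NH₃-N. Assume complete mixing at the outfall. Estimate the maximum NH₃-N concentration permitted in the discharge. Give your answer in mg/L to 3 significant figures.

9.11 mg/L

Mass balance: 3.1·0.419 = 0.139·Cₑ + 0.28·0.118.
Cₑ = (1.299 − 0.03304) / 0.139 = 9.107 mg/L.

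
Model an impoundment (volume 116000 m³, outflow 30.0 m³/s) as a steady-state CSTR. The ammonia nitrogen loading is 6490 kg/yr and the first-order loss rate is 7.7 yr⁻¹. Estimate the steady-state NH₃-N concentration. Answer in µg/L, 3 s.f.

6.85 µg/L

Outflow Q = 30.0 m³/s × 3.156e+07 s/yr = 9.467e+08 m³/yr.
Steady-state CSTR mass balance: W = Q·C + k·V·C, so C = W/(Q + kV).
Q + kV = 9.467e+08 + 7.7·116000 = 9.476e+08 m³/yr.
C = 6490/9.476e+08 = 6.849e-06 kg/m³ = 0.006849 mg/L = 6.849 µg/L.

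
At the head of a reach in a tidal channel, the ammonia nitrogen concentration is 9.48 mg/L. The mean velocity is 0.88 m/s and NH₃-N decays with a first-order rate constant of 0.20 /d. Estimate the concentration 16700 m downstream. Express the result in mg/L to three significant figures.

9.07 mg/L

Travel time t = 16700 m / 0.88 m/s = 1.67e+04/0.88 = 1.898e+04 s = 0.2196 d.
First-order decay: C = 9.48·exp(−0.20·0.2196) = 9.48·0.957 = 9.073 mg/L.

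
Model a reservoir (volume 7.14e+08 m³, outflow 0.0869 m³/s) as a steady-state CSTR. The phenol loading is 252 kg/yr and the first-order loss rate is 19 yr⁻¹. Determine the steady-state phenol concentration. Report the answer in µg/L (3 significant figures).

Outflow Q = 0.0869 m³/s × 3.156e+07 s/yr = 2.742e+06 m³/yr.
Steady-state CSTR mass balance: W = Q·C + k·V·C, so C = W/(Q + kV).
Q + kV = 2.742e+06 + 19·7.14e+08 = 1.357e+10 m³/yr.
C = 252/1.357e+10 = 1.857e-08 kg/m³ = 1.857e-05 mg/L = 0.01857 µg/L.

0.0186 µg/L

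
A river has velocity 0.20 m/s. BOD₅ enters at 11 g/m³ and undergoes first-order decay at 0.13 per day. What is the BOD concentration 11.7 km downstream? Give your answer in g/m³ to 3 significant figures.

10.1 g/m³

Travel time t = 11.7 km / 0.20 m/s = 1.17e+04/0.20 = 5.85e+04 s = 0.6771 d.
First-order decay: C = 11·exp(−0.13·0.6771) = 11·0.9157 = 10.07 g/m³.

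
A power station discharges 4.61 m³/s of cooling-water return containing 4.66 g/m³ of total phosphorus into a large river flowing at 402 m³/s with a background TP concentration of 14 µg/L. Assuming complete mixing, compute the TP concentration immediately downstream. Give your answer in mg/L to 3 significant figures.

0.0667 mg/L

14 µg/L = 0.014 mg/L.
Conservation of mass across the mixing zone: C = (4.61·4.66 + 402·0.014) / (4.61 + 402) = 27.11/406.6 = 0.06667 mg/L.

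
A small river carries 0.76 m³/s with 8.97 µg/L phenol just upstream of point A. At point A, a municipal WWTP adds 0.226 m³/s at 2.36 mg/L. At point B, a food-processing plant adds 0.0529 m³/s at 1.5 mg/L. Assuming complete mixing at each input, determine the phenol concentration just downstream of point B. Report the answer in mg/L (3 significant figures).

0.596 mg/L

8.97 µg/L = 0.00897 mg/L.
After input A: C = (0.76·0.00897 + 0.226·2.36) / 0.986 = 0.5478 mg/L.
After input B: C = (0.986·0.5478 + 0.0529·1.5) / 1.039 = 0.5963 mg/L.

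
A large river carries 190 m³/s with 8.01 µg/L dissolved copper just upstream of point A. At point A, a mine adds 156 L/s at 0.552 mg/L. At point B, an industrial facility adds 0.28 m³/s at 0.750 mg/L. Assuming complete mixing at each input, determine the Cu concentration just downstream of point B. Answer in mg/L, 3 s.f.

8.01 µg/L = 0.00801 mg/L.
156 L/s = 0.156 m³/s.
After input A: C = (190·0.00801 + 0.156·0.552) / 190.2 = 0.008456 mg/L.
After input B: C = (190.2·0.008456 + 0.28·0.75) / 190.4 = 0.009547 mg/L.

0.00955 mg/L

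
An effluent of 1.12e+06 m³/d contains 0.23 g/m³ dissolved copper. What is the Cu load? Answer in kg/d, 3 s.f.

1.12e+06 m³/d = 12.96 m³/s.
Mass flux = Q·C = 12.96 m³/s × 0.23 g/m³ = 2.981 g/s.
= 2.981 g/s × 86.4 = 257.6 kg/d.

258 kg/d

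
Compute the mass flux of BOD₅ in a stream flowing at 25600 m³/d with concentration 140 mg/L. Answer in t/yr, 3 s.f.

1310 t/yr

25600 m³/d = 0.2963 m³/s.
Mass flux = Q·C = 0.2963 m³/s × 140 g/m³ = 41.48 g/s.
= 41.48 g/s × 31.56 = 1309 t/yr.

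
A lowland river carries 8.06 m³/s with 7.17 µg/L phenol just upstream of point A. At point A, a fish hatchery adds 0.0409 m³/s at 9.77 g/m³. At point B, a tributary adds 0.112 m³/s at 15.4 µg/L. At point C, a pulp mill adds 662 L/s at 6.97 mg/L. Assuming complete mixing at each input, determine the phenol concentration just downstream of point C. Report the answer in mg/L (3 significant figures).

7.17 µg/L = 0.00717 mg/L.
After input A: C = (8.06·0.00717 + 0.0409·9.77) / 8.101 = 0.05646 mg/L.
15.4 µg/L = 0.0154 mg/L.
After input B: C = (8.101·0.05646 + 0.112·0.0154) / 8.213 = 0.0559 mg/L.
662 L/s = 0.662 m³/s.
After input C: C = (8.213·0.0559 + 0.662·6.97) / 8.875 = 0.5716 mg/L.

0.572 mg/L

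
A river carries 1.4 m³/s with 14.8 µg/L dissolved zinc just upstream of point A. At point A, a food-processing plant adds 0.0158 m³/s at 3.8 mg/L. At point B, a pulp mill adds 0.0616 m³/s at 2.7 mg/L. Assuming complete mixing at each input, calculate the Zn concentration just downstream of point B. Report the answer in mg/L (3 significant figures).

0.167 mg/L

14.8 µg/L = 0.0148 mg/L.
After input A: C = (1.4·0.0148 + 0.0158·3.8) / 1.416 = 0.05704 mg/L.
After input B: C = (1.416·0.05704 + 0.0616·2.7) / 1.477 = 0.1672 mg/L.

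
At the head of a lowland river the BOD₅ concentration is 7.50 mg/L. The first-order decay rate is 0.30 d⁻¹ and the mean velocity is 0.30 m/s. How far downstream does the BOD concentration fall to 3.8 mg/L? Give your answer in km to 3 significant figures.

58.7 km

From C = C₀·e^(−kt), t = ln(C₀/C)/k = ln(7.50/3.8)/0.30 = 0.6799/0.30 = 2.266 d.
Distance = v·t = 0.30 m/s × 1.958e+05 s = 5.874e+04 m = 58.74 km.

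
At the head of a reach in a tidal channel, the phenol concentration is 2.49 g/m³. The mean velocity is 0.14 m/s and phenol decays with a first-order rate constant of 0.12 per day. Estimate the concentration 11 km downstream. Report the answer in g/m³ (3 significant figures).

2.23 g/m³

Travel time t = 11 km / 0.14 m/s = 1.1e+04/0.14 = 7.857e+04 s = 0.9094 d.
First-order decay: C = 2.49·exp(−0.12·0.9094) = 2.49·0.8966 = 2.233 g/m³.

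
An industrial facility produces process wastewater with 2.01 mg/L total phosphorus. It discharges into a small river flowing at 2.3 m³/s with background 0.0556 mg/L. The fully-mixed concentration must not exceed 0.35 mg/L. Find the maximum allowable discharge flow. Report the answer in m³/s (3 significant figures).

0.408 m³/s

Mass balance at complete mixing: C_std·(Q_w + Q_r) = Q_w·C_e + Q_r·C_b.
Rearranging, Q_w = Q_r·(C_std − C_b)/(C_e − C_std) = 2.3·(0.35 − 0.0556) / (2.01 − 0.35) = 0.4079 m³/s.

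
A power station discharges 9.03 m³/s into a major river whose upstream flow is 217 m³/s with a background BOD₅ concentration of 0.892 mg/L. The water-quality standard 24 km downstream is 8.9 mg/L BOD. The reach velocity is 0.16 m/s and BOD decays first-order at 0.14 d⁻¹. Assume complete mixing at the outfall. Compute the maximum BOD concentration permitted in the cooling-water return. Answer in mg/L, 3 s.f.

263 mg/L

Travel time to the compliance point: t = 2.4e+04/0.16 = 1.5e+05 s = 1.736 d; decay factor exp(−0.14·1.736) = 0.7842.
So the concentration just after mixing may be at most 8.9/0.7842 = 11.35 mg/L.
Mass balance: 11.35·226 = 9.03·Cₑ + 217·0.892.
Cₑ = (2565 − 193.6) / 9.03 = 262.6 mg/L.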